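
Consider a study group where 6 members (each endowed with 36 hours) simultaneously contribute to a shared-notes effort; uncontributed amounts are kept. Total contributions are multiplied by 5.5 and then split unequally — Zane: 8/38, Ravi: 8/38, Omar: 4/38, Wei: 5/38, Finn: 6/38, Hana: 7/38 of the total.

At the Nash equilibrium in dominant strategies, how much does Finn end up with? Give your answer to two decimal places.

For player j, contributing a unit is worthwhile iff 5.5 × (j's share) ≥ 1, i.e. iff j's share is at least 0.1818.
The shares above 0.1818 belong to Zane, Ravi and Hana, contributing 36 each; the remaining 3 contribute 0. Total contributed: 108.
Finn keeps 36 and receives 5.5 × 108 × 6/38 = 93.79 from the shared-notes effort, for a payoff of 129.79.

129.79 hours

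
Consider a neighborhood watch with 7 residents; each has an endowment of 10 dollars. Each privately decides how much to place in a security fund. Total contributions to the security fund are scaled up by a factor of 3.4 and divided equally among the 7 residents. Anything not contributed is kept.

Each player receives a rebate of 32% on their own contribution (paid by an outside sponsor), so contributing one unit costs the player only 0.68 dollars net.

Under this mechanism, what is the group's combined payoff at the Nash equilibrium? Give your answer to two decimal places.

Even with the mechanism, each unit contributed returns only (3.4/7) / 0.68 = 0.7143 per unit of net cost, so contributing nothing is still dominant.
Everyone keeps their endowment and the group total is 7 × 10 = 70.

70.00 dollars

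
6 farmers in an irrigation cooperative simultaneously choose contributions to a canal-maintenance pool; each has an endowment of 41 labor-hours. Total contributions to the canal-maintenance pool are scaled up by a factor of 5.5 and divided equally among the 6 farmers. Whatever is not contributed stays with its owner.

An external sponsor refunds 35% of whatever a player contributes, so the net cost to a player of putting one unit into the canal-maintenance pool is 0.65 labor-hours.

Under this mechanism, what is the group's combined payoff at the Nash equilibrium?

1439.10 labor-hours

The effective private return per unit is now (5.5/6) / 0.65 = 1.4103 > 1, so every player's dominant strategy flips to full contribution.
So the Nash equilibrium is full contribution by all 6; the group earns 6 × (41 × 0.35 + 5.5 × 41) = 1439.10.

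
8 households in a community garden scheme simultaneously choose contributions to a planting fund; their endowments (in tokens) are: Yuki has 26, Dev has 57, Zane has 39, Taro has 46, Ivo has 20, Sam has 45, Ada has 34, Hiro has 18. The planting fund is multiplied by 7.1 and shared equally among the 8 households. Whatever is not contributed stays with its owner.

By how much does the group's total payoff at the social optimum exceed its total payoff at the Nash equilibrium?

1738.50 tokens

The private return per contributed unit is 7.1/8 = 0.8875 < 1 for every player regardless of endowment, so the Nash equilibrium is zero contribution and the group total is Σ E_j = 26 + 57 + 39 + 46 + 20 + 45 + 34 + 18 = 285.
Each contributed unit returns 7.100 to the group, so the social optimum is full contribution by everyone: group total = 7.100 × 285 = 2023.50.
Efficiency loss = (7.100 − 1) × 285 = 1738.50.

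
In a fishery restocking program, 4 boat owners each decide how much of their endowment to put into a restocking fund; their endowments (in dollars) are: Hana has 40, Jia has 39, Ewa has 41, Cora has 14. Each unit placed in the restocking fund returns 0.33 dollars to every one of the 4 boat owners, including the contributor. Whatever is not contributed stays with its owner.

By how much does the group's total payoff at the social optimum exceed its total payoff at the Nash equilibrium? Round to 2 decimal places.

The private return per contributed unit is 0.33 < 1 for everyone, so the Nash equilibrium is zero contribution and the group total is Σ E_j = 40 + 39 + 41 + 14 = 134.
Each contributed unit returns 1.320 to the group, so the social optimum is full contribution by everyone: group total = 1.320 × 134 = 176.88.
Efficiency loss = (1.320 − 1) × 134 = 42.88.

42.88 dollars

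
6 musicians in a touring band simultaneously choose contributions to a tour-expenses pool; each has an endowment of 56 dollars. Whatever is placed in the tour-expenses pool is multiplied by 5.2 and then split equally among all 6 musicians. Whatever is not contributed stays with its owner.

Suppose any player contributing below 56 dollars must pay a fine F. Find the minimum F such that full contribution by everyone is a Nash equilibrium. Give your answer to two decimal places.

Given the others contribute fully, the best deviation is to contribute 0 (any partial contribution still incurs the fine and gives up units whose private return 0.8667 is below 1).
Deviating from 56 to 0 saves 56 dollars but forfeits the deviator's share of the drop in the tour-expenses pool: 5.2/6 × 56 = 48.53.
So the deviation gain is 56 − 48.53 = 7.47, and the fine must be at least 7.47 dollars to wipe it out.

7.47 dollars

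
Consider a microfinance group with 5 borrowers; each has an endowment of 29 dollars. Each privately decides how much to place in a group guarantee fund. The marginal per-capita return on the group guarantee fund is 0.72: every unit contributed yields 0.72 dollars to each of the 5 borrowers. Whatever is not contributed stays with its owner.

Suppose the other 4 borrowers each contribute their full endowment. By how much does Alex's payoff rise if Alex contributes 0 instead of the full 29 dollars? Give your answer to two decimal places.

8.12 dollars

Switching from a contribution of 29 to 0 lets Alex keep an extra 29 dollars, but lowers the group guarantee fund by 29, which costs Alex their own share of that drop: 0.72 × 29 = 20.88.
Net gain = 29 − 20.88 = 8.12. The private return per contributed unit (0.72) is below 1, so free-riding is indeed the best response regardless of what the others do.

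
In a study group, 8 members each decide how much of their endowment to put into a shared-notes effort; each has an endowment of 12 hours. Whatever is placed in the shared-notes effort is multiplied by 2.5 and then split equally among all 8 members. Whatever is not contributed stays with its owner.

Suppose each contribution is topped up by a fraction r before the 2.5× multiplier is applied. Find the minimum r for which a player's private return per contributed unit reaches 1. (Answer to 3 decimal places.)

2.200

With matching at rate r, one contributed unit becomes (1 + r) in the shared-notes effort and returns 2.5 × (1 + r) / 8 to the contributor.
Setting this equal to 1: 1 + r = 8/2.5 = 3.2000.
So the minimum matching rate is r = 3.2000 − 1 = 2.200.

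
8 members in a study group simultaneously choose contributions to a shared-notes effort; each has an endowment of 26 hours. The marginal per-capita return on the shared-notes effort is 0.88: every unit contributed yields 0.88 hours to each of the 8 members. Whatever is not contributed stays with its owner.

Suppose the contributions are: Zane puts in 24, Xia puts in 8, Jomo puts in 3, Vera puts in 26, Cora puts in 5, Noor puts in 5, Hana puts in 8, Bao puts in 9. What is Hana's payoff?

Total contributed: 24 + 8 + 3 + 26 + 5 + 5 + 8 + 9 = 88.
Each receives 0.88 × 88 = 77.44 from the shared-notes effort.
Hana keeps 26 − 8 = 18, so Hana's payoff is 18 + 77.44 = 95.44.

95.44 hours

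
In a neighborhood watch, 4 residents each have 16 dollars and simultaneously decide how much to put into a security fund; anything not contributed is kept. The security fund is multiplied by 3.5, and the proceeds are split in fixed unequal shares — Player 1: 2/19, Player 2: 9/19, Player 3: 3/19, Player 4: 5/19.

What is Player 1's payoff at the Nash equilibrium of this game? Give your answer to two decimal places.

21.89 dollars

Each unit j contributes comes back to j as 3.5 × (j's share), so j prefers to contribute only if that share exceeds 1/3.5 = 0.2857; otherwise keeping the unit dominates.
The only share above 0.2857 is Player 2's 9/19, contributing 16; the remaining 3 contribute 0. Total contributed: 16.
Player 1 keeps 16 and receives 3.5 × 16 × 2/19 = 5.89 from the security fund, for a payoff of 21.89.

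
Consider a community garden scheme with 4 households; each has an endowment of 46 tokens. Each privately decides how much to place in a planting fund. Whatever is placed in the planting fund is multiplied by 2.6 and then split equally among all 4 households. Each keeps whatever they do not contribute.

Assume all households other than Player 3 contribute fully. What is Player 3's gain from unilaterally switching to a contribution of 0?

16.10 tokens

Switching from a contribution of 46 to 0 lets Player 3 keep an extra 46 tokens, but lowers the planting fund by 46, which costs Player 3 their own share of that drop: 2.6/4 × 46 = 29.90.
Net gain = 46 − 29.90 = 16.10. The private return per contributed unit (0.6500) is below 1, so free-riding is indeed the best response regardless of what the others do.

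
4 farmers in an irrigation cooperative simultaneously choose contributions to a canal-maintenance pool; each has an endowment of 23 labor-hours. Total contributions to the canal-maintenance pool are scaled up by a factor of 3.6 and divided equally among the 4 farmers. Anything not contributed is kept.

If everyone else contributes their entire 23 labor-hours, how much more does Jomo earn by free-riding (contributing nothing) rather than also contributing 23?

2.30 labor-hours

Switching from a contribution of 23 to 0 lets Jomo keep an extra 23 labor-hours, but lowers the canal-maintenance pool by 23, which costs Jomo their own share of that drop: 3.6/4 × 23 = 20.70.
Net gain = 23 − 20.70 = 2.30. The private return per contributed unit (0.9000) is below 1, so free-riding is indeed the best response regardless of what the others do.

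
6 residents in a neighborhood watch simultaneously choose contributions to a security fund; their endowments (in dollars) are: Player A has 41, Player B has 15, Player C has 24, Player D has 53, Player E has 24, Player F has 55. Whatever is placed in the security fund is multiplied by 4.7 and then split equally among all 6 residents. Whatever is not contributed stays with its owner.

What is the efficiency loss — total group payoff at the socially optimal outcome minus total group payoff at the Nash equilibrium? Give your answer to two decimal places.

The private return per contributed unit is 4.7/6 = 0.7833 < 1 for every player regardless of endowment, so the Nash equilibrium is zero contribution and the group total is Σ E_j = 41 + 15 + 24 + 53 + 24 + 55 = 212.
Each contributed unit returns 4.700 to the group, so the social optimum is full contribution by everyone: group total = 4.700 × 212 = 996.40.
Efficiency loss = (4.700 − 1) × 212 = 784.40.

784.40 dollars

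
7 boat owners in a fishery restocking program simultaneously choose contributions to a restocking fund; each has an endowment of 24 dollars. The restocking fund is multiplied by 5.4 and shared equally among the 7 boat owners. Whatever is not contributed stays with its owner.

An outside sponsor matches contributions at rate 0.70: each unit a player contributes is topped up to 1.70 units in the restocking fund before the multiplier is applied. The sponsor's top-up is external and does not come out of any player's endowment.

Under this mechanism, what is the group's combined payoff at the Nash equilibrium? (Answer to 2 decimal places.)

The effective private return per unit is now 5.4 × 1.70 / 7 = 1.3114 > 1, so every player's dominant strategy flips to full contribution.
So the Nash equilibrium is full contribution by all 7; the group earns 5.4 × 1.70 × 168 = 1542.24.

1542.24 dollars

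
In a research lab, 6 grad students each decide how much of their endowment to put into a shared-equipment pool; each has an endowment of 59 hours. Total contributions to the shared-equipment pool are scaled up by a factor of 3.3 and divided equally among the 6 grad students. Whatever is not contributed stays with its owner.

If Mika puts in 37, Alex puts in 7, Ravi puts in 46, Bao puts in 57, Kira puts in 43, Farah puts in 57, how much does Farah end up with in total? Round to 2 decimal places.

137.85 hours

Total contributed: 37 + 7 + 46 + 57 + 43 + 57 = 247.
Each receives 3.3 × 247 / 6 = 135.85 from the shared-equipment pool.
Farah keeps 59 − 57 = 2, so Farah's payoff is 2 + 135.85 = 137.85.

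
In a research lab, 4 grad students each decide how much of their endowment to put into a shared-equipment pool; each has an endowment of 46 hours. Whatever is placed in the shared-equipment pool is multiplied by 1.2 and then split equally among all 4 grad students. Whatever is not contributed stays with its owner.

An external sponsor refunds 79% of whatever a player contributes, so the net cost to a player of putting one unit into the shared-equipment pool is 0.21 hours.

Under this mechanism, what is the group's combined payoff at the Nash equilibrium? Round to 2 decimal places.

366.16 hours

The effective private return per unit is now (1.2/4) / 0.21 = 1.4286 > 1, so every player's dominant strategy flips to full contribution.
So the Nash equilibrium is full contribution by all 4; the group earns 4 × (46 × 0.79 + 1.2 × 46) = 366.16.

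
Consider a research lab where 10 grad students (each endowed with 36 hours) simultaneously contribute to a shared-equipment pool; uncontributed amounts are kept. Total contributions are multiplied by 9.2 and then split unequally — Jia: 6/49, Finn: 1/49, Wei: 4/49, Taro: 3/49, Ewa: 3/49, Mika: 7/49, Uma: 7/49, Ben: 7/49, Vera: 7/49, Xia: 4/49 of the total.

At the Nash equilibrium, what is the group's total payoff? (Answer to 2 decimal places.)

1836.00 hours

Player j's private return per contributed unit is 9.2 × (j's share). Contributing is weakly dominant for j when that share is at least 1/9.2 = 0.1087, and contributing 0 is dominant otherwise.
The shares above 0.1087 belong to Jia, Mika, Uma, Ben and Vera, contributing 36 each; the remaining 5 contribute 0. Total contributed: 180.
The shared-equipment pool pays out 9.2 × 180 = 1656.00 in total (split across the unequal shares, but the aggregate is all that matters for the group sum).
The 5 free-riders keep 36 each, adding 180. Group total = 180 + 1656.00 = 1836.00.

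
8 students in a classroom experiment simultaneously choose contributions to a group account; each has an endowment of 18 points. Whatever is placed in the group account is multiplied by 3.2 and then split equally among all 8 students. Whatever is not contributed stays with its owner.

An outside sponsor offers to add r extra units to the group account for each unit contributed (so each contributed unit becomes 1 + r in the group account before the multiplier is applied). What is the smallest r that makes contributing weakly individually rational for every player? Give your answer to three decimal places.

With matching at rate r, one contributed unit becomes (1 + r) in the group account and returns 3.2 × (1 + r) / 8 to the contributor.
Setting this equal to 1: 1 + r = 8/3.2 = 2.5000.
So the minimum matching rate is r = 2.5000 − 1 = 1.500.

1.500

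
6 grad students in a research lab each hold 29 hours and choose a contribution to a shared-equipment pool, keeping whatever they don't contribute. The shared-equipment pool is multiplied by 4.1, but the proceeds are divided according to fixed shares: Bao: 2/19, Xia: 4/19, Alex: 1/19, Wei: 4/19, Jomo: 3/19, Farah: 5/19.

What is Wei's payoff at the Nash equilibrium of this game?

54.03 hours

A player with share s gets back 4.1·s per unit contributed, so full contribution is dominant for anyone with s > 1/4.1 = 0.2439 and zero contribution is dominant for anyone below.
Farah alone (share 5/19) is above the threshold, contributing 29; the remaining 5 contribute 0. Total contributed: 29.
Wei keeps 29 and receives 4.1 × 29 × 4/19 = 25.03 from the shared-equipment pool, for a payoff of 54.03.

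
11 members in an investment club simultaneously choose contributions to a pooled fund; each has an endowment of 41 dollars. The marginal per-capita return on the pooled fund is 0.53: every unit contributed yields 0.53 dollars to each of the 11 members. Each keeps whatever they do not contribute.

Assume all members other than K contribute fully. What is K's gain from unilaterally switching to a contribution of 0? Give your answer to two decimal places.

Switching from a contribution of 41 to 0 lets K keep an extra 41 dollars, but lowers the pooled fund by 41, which costs K their own share of that drop: 0.53 × 41 = 21.73.
Net gain = 41 − 21.73 = 19.27. The private return per contributed unit (0.53) is below 1, so free-riding is indeed the best response regardless of what the others do.

19.27 dollars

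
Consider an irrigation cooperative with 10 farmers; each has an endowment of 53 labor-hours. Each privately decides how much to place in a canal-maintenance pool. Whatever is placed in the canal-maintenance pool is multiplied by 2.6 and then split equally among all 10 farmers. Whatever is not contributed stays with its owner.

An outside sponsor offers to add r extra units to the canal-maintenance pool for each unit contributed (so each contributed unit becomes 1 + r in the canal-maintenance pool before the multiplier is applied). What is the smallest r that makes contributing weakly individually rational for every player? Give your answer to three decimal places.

2.846

With matching at rate r, one contributed unit becomes (1 + r) in the canal-maintenance pool and returns 2.6 × (1 + r) / 10 to the contributor.
Setting this equal to 1: 1 + r = 10/2.6 = 3.8462.
So the minimum matching rate is r = 3.8462 − 1 = 2.846.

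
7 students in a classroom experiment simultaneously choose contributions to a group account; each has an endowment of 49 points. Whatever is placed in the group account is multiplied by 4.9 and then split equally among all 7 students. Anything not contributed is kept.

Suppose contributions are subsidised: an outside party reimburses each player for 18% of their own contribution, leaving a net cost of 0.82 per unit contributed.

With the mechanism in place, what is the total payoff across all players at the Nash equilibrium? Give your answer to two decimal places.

The effective private return is (4.9/7) / 0.82 = 0.8537, which is still under 1, so the mechanism doesn't change anyone's dominant strategy: zero contribution.
At the Nash equilibrium no one contributes; group total payoff = 7 × 49 = 343.

343.00 points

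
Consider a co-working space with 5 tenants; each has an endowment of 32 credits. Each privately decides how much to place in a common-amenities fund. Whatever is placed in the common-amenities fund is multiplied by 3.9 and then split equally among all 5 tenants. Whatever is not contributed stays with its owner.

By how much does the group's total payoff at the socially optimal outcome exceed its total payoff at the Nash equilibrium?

464.00 credits

Each contributed unit returns 3.9/5 = 0.7800 to its contributor — below 1 — so contributing 0 is dominant for every player. At the Nash equilibrium everyone keeps their 32, and the group total is 5 × 32 = 160.
Each contributed unit returns 3.900 to the group as a whole (0.7800 to each of 5 players), which exceeds 1, so the social optimum is full contribution: group total = 3.900 × 160 = 624.00.
Efficiency loss = 624.00 − 160 = 464.00.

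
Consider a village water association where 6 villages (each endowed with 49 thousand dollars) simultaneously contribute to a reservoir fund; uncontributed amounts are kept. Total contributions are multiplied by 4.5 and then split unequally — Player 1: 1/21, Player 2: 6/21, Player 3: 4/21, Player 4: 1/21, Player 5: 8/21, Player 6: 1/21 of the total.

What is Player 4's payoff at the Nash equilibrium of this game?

70.00 thousand dollars

A player with share s gets back 4.5·s per unit contributed, so full contribution is dominant for anyone with s > 1/4.5 = 0.2222 and zero contribution is dominant for anyone below.
Player 2 and Player 5 clear that bar, contributing 49 each; the remaining 4 contribute 0. Total contributed: 98.
Player 4 keeps 49 and receives 4.5 × 98 × 1/21 = 21.00 from the reservoir fund, for a payoff of 70.00.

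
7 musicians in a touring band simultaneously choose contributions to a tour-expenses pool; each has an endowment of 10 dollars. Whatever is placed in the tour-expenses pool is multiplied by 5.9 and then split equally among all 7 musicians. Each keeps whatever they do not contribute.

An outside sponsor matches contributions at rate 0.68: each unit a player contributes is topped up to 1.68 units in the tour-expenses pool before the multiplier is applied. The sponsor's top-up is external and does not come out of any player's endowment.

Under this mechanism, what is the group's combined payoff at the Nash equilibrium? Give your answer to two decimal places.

The effective private return per unit is now 5.9 × 1.68 / 7 = 1.4160 > 1, so every player's dominant strategy flips to full contribution.
So the Nash equilibrium is full contribution by all 7; the group earns 5.9 × 1.68 × 70 = 693.84.

693.84 dollars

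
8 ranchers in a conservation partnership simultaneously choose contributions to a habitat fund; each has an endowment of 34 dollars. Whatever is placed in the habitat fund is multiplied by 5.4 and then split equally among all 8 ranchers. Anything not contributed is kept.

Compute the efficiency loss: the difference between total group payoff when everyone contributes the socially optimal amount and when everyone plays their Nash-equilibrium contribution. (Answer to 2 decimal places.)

Each contributed unit returns 5.4/8 = 0.6750 to its contributor — below 1 — so contributing 0 is dominant for every player. At the Nash equilibrium everyone keeps their 34, and the group total is 8 × 34 = 272.
Each contributed unit returns 5.400 to the group as a whole (0.6750 to each of 8 players), which exceeds 1, so the social optimum is full contribution: group total = 5.400 × 272 = 1468.80.
Efficiency loss = 1468.80 − 272 = 1196.80.

1196.80 dollars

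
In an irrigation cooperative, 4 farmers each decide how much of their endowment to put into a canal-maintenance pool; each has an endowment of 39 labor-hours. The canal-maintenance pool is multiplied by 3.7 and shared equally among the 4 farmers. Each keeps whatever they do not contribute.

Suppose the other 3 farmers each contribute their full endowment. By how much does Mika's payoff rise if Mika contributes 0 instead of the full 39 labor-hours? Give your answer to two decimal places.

2.93 labor-hours

Switching from a contribution of 39 to 0 lets Mika keep an extra 39 labor-hours, but lowers the canal-maintenance pool by 39, which costs Mika their own share of that drop: 3.7/4 × 39 = 36.07.
Net gain = 39 − 36.07 = 2.93. The private return per contributed unit (0.9250) is below 1, so free-riding is indeed the best response regardless of what the others do.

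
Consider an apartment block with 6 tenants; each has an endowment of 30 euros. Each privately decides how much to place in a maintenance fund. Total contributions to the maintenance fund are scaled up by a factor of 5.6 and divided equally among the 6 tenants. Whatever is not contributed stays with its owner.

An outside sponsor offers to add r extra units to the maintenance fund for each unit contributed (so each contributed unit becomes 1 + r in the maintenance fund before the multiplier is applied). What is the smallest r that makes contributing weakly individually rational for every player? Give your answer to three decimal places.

With matching at rate r, one contributed unit becomes (1 + r) in the maintenance fund and returns 5.6 × (1 + r) / 6 to the contributor.
Setting this equal to 1: 1 + r = 6/5.6 = 1.0714.
So the minimum matching rate is r = 1.0714 − 1 = 0.071.

0.071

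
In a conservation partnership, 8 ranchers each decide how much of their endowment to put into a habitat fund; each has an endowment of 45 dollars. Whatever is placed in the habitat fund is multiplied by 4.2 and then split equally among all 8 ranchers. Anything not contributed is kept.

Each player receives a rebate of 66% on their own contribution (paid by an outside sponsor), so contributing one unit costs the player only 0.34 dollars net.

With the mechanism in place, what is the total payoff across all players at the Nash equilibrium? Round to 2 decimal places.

1749.60 dollars

With the mechanism, a contributed unit returns (4.2/8) / 0.34 = 1.5441 per unit of net cost to the contributor — now above 1 — so contributing fully is weakly dominant for every player.
At the Nash equilibrium everyone contributes 45. Group total payoff = 8 × (45 × 0.66 + 4.2 × 45) = 1749.60.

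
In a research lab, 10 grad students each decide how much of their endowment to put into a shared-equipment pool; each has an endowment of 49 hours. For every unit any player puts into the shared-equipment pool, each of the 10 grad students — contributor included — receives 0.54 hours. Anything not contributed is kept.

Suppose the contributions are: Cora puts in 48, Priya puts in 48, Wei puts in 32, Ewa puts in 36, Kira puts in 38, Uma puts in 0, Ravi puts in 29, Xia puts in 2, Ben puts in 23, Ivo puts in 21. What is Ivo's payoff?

177.58 hours

Total contributed: 48 + 48 + 32 + 36 + 38 + 0 + 29 + 2 + 23 + 21 = 277.
Each receives 0.54 × 277 = 149.58 from the shared-equipment pool.
Ivo keeps 49 − 21 = 28, so Ivo's payoff is 28 + 149.58 = 177.58.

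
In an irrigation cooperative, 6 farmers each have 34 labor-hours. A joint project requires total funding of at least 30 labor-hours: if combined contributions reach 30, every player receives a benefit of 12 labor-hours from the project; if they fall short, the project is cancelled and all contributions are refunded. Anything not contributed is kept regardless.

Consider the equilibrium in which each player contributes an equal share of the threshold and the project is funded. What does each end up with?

41 labor-hours

Equal share of the threshold: 30/6 = 5.
At this profile no one gains by cutting their contribution: any cut drops the total below 30, the project is cancelled, contributions are refunded, and the deviator ends with 34, which is less than 34 − 5 + 12 = 41. Contributing more than 5 just wastes the excess. So contributing exactly 5 is a best response.
Each player's payoff: 34 − 5 + 12 = 41.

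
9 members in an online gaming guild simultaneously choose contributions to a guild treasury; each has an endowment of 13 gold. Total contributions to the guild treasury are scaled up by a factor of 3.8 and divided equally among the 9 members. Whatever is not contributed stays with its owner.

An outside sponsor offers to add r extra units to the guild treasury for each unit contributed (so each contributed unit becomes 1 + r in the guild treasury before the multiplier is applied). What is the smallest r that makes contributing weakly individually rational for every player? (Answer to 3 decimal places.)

With matching at rate r, one contributed unit becomes (1 + r) in the guild treasury and returns 3.8 × (1 + r) / 9 to the contributor.
Setting this equal to 1: 1 + r = 9/3.8 = 2.3684.
So the minimum matching rate is r = 2.3684 − 1 = 1.368.

1.368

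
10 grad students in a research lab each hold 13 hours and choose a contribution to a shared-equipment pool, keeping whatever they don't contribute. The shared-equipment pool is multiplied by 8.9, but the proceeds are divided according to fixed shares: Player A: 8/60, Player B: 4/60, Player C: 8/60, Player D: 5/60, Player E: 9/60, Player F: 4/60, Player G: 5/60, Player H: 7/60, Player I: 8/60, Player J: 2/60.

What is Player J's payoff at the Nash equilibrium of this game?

32.28 hours

Each unit j contributes comes back to j as 8.9 × (j's share), so j prefers to contribute only if that share exceeds 1/8.9 = 0.1124; otherwise keeping the unit dominates.
The shares above 0.1124 belong to Player A, Player C, Player E, Player H and Player I, contributing 13 each; the remaining 5 contribute 0. Total contributed: 65.
Player J keeps 13 and receives 8.9 × 65 × 2/60 = 19.28 from the shared-equipment pool, for a payoff of 32.28.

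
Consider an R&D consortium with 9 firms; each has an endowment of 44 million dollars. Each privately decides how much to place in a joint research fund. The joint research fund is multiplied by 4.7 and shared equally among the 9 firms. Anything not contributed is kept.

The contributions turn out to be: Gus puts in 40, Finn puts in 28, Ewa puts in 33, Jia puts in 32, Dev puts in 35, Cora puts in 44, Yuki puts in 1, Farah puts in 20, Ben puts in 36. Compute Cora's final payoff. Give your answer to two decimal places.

140.48 million dollars

Total contributed: 40 + 28 + 33 + 32 + 35 + 44 + 1 + 20 + 36 = 269.
Each receives 4.7 × 269 / 9 = 140.48 from the joint research fund.
Cora keeps 44 − 44 = 0, so Cora's payoff is 0 + 140.48 = 140.48.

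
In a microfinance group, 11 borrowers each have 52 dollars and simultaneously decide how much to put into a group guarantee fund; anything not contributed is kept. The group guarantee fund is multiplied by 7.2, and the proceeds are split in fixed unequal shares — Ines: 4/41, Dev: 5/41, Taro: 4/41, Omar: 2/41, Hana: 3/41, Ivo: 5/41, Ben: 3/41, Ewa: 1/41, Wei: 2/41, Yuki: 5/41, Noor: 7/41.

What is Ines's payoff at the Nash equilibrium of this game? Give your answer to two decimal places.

88.53 dollars

For player j, contributing a unit is worthwhile iff 7.2 × (j's share) ≥ 1, i.e. iff j's share is at least 0.1389.
Only Noor (7/41) clears that bar, contributing 52; the remaining 10 contribute 0. Total contributed: 52.
Ines keeps 52 and receives 7.2 × 52 × 4/41 = 36.53 from the group guarantee fund, for a payoff of 88.53.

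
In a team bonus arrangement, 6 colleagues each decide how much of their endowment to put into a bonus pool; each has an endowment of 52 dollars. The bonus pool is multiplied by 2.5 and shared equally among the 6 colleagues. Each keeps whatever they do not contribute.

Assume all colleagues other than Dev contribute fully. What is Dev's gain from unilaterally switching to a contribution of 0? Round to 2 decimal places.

30.33 dollars

Switching from a contribution of 52 to 0 lets Dev keep an extra 52 dollars, but lowers the bonus pool by 52, which costs Dev their own share of that drop: 2.5/6 × 52 = 21.67.
Net gain = 52 − 21.67 = 30.33. The private return per contributed unit (0.4167) is below 1, so free-riding is indeed the best response regardless of what the others do.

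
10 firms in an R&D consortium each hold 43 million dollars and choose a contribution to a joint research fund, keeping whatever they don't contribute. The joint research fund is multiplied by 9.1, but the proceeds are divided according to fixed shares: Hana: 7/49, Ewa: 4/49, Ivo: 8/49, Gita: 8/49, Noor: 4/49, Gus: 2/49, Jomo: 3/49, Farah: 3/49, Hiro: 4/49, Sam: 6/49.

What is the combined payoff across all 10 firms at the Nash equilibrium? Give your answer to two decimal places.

1823.20 million dollars

A player with share s gets back 9.1·s per unit contributed, so full contribution is dominant for anyone with s > 1/9.1 = 0.1099 and zero contribution is dominant for anyone below.
Hana, Ivo, Gita and Sam clear that bar, contributing 43 each; the remaining 6 contribute 0. Total contributed: 172.
The joint research fund pays out 9.1 × 172 = 1565.20 in total (split across the unequal shares, but the aggregate is all that matters for the group sum).
The 6 free-riders keep 43 each, adding 258. Group total = 258 + 1565.20 = 1823.20.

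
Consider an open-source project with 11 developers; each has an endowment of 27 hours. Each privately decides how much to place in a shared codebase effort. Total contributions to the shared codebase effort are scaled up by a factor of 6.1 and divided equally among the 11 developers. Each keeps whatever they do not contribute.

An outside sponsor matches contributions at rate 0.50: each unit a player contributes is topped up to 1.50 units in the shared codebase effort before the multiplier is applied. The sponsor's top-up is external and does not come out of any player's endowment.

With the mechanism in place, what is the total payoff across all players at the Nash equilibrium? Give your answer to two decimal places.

297.00 hours

With the mechanism, a contributed unit returns 6.1 × 1.50 / 11 = 0.8318 per unit of net cost — still below 1 — so contributing 0 remains dominant for every player.
At the Nash equilibrium no one contributes; group total payoff = 11 × 27 = 297.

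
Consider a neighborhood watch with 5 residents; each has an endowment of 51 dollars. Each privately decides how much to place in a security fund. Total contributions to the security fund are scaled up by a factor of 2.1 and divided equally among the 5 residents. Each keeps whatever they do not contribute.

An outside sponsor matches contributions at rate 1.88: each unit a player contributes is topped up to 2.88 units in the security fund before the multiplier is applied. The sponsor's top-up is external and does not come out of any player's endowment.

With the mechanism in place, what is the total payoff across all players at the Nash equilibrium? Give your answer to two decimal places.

The effective private return per unit is now 2.1 × 2.88 / 5 = 1.2096 > 1, so every player's dominant strategy flips to full contribution.
At the Nash equilibrium everyone contributes 51. Group total payoff = 2.1 × 2.88 × 255 = 1542.24.

1542.24 dollars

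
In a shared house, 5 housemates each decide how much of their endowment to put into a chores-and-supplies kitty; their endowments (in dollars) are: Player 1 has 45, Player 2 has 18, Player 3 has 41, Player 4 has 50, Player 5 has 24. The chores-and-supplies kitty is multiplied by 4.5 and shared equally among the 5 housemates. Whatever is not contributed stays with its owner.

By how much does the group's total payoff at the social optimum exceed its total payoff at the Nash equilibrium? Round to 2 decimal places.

623.00 dollars

The private return per contributed unit is 4.5/5 = 0.9000 < 1 for every player regardless of endowment, so the Nash equilibrium is zero contribution and the group total is Σ E_j = 45 + 18 + 41 + 50 + 24 = 178.
Each contributed unit returns 4.500 to the group, so the social optimum is full contribution by everyone: group total = 4.500 × 178 = 801.00.
Efficiency loss = (4.500 − 1) × 178 = 623.00.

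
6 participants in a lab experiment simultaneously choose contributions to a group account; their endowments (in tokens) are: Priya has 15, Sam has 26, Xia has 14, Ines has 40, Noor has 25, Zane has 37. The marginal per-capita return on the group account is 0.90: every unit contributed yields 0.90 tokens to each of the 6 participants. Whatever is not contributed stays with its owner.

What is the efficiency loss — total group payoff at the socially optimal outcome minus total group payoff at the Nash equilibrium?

690.80 tokens

The private return per contributed unit is 0.90 < 1 for everyone, so the Nash equilibrium is zero contribution and the group total is Σ E_j = 15 + 26 + 14 + 40 + 25 + 37 = 157.
Each contributed unit returns 5.400 to the group, so the social optimum is full contribution by everyone: group total = 5.400 × 157 = 847.80.
Efficiency loss = (5.400 − 1) × 157 = 690.80.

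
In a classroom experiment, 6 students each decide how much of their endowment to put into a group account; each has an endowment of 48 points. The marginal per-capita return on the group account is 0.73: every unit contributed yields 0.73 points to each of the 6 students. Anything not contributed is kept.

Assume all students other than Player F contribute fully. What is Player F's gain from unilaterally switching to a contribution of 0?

12.96 points

Switching from a contribution of 48 to 0 lets Player F keep an extra 48 points, but lowers the group account by 48, which costs Player F their own share of that drop: 0.73 × 48 = 35.04.
Net gain = 48 − 35.04 = 12.96. The private return per contributed unit (0.73) is below 1, so free-riding is indeed the best response regardless of what the others do.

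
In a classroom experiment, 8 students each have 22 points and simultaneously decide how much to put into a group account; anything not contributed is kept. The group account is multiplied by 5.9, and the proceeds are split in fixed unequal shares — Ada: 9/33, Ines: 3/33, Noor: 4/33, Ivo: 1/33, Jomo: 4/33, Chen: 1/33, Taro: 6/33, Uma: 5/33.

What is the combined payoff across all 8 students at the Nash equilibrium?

A player with share s gets back 5.9·s per unit contributed, so full contribution is dominant for anyone with s > 1/5.9 = 0.1695 and zero contribution is dominant for anyone below.
Ada and Taro clear that bar, contributing 22 each; the remaining 6 contribute 0. Total contributed: 44.
The group account pays out 5.9 × 44 = 259.60 in total (split across the unequal shares, but the aggregate is all that matters for the group sum).
The 6 free-riders keep 22 each, adding 132. Group total = 132 + 259.60 = 391.60.

391.60 points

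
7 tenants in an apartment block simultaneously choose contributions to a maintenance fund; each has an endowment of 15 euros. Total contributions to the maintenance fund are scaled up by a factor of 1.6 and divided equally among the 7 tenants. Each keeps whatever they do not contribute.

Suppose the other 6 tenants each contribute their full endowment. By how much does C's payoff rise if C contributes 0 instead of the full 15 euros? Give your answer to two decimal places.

11.57 euros

Switching from a contribution of 15 to 0 lets C keep an extra 15 euros, but lowers the maintenance fund by 15, which costs C their own share of that drop: 1.6/7 × 15 = 3.43.
Net gain = 15 − 3.43 = 11.57. The private return per contributed unit (0.2286) is below 1, so free-riding is indeed the best response regardless of what the others do.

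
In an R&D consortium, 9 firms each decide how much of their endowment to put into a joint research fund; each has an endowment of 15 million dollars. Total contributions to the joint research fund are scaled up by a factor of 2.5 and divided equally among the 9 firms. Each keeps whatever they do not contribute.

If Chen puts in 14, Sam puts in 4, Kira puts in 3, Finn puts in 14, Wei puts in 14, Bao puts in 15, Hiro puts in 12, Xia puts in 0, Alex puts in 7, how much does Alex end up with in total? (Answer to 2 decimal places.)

Total contributed: 14 + 4 + 3 + 14 + 14 + 15 + 12 + 0 + 7 = 83.
Each receives 2.5 × 83 / 9 = 23.06 from the joint research fund.
Alex keeps 15 − 7 = 8, so Alex's payoff is 8 + 23.06 = 31.06.

31.06 million dollars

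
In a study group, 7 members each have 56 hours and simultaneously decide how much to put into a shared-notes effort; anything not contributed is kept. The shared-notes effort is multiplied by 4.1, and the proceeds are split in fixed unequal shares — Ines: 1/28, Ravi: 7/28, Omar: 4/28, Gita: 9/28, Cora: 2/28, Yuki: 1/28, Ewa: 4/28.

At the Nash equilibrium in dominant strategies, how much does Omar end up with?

A player with share s gets back 4.1·s per unit contributed, so full contribution is dominant for anyone with s > 1/4.1 = 0.2439 and zero contribution is dominant for anyone below.
Ravi and Gita are above the threshold, contributing 56 each; the remaining 5 contribute 0. Total contributed: 112.
Omar keeps 56 and receives 4.1 × 112 × 4/28 = 65.60 from the shared-notes effort, for a payoff of 121.60.

121.60 hours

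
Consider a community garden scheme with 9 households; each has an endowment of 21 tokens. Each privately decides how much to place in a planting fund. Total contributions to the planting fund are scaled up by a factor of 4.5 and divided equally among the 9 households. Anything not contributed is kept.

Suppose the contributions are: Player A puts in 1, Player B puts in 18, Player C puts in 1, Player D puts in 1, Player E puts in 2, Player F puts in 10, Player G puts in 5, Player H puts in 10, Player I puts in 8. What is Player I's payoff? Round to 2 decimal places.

Total contributed: 1 + 18 + 1 + 1 + 2 + 10 + 5 + 10 + 8 = 56.
Each receives 4.5 × 56 / 9 = 28.00 from the planting fund.
Player I keeps 21 − 8 = 13, so Player I's payoff is 13 + 28.00 = 41.00.

41.00 tokens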